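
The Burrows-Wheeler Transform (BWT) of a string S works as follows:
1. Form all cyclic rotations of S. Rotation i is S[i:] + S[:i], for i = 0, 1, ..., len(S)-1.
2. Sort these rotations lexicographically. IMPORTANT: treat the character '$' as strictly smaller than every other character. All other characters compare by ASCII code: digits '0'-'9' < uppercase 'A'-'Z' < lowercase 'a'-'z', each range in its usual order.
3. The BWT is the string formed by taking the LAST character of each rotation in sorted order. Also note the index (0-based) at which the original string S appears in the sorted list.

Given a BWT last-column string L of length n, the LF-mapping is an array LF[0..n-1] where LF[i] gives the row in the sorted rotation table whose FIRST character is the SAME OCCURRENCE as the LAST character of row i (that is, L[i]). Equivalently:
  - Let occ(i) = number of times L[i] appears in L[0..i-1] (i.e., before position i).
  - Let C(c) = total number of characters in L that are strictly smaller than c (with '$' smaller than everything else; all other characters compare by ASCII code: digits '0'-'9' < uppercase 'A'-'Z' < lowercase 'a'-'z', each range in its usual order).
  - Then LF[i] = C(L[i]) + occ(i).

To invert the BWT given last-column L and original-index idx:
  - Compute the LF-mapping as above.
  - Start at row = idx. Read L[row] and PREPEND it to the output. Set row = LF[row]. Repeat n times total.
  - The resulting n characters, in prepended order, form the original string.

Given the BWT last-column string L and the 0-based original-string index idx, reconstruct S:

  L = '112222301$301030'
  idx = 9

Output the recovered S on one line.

LF mapping: 5 6 9 10 11 12 13 1 7 0 14 2 8 3 15 4
Walk LF starting at row 9, prepending L[row]:
  step 1: row=9, L[9]='$', prepend. Next row=LF[9]=0
  step 2: row=0, L[0]='1', prepend. Next row=LF[0]=5
  step 3: row=5, L[5]='2', prepend. Next row=LF[5]=12
  step 4: row=12, L[12]='1', prepend. Next row=LF[12]=8
  step 5: row=8, L[8]='1', prepend. Next row=LF[8]=7
  step 6: row=7, L[7]='0', prepend. Next row=LF[7]=1
  step 7: row=1, L[1]='1', prepend. Next row=LF[1]=6
  step 8: row=6, L[6]='3', prepend. Next row=LF[6]=13
  step 9: row=13, L[13]='0', prepend. Next row=LF[13]=3
  step 10: row=3, L[3]='2', prepend. Next row=LF[3]=10
  step 11: row=10, L[10]='3', prepend. Next row=LF[10]=14
  step 12: row=14, L[14]='3', prepend. Next row=LF[14]=15
  step 13: row=15, L[15]='0', prepend. Next row=LF[15]=4
  step 14: row=4, L[4]='2', prepend. Next row=LF[4]=11
  step 15: row=11, L[11]='0', prepend. Next row=LF[11]=2
  step 16: row=2, L[2]='2', prepend. Next row=LF[2]=9
Reversed output: 202033203101121$

Answer: 202033203101121$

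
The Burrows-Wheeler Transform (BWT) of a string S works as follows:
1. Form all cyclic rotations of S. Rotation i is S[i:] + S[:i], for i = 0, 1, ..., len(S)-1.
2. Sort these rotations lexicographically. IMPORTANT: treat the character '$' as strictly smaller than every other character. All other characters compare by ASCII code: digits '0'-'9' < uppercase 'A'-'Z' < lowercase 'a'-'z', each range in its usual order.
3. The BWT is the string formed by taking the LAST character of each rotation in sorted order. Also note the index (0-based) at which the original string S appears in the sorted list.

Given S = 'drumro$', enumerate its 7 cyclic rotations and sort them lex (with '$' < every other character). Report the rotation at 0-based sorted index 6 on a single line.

All 7 rotations (rotation i = S[i:]+S[:i]):
  rot[0] = drumro$
  rot[1] = rumro$d
  rot[2] = umro$dr
  rot[3] = mro$dru
  rot[4] = ro$drum
  rot[5] = o$drumr
  rot[6] = $drumro
Sorted (with $ < everything):
  sorted[0] = $drumro
  sorted[1] = drumro$
  sorted[2] = mro$dru
  sorted[3] = o$drumr
  sorted[4] = ro$drum
  sorted[5] = rumro$d
  sorted[6] = umro$dr
sorted[6] = umro$dr

Answer: umro$dr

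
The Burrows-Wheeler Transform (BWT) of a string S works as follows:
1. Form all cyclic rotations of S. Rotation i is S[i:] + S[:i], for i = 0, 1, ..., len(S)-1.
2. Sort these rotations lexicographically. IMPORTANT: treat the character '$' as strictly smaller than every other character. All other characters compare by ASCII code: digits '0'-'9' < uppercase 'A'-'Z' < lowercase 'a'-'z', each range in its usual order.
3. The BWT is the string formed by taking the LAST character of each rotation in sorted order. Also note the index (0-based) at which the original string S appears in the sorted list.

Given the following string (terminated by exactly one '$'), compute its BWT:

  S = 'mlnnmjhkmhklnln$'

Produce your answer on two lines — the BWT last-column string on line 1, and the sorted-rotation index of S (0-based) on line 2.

Answer: nmjmhhnkmkn$llnl
11

Derivation:
All 16 rotations (rotation i = S[i:]+S[:i]):
  rot[0] = mlnnmjhkmhklnln$
  rot[1] = lnnmjhkmhklnln$m
  rot[2] = nnmjhkmhklnln$ml
  rot[3] = nmjhkmhklnln$mln
  rot[4] = mjhkmhklnln$mlnn
  rot[5] = jhkmhklnln$mlnnm
  rot[6] = hkmhklnln$mlnnmj
  rot[7] = kmhklnln$mlnnmjh
  rot[8] = mhklnln$mlnnmjhk
  rot[9] = hklnln$mlnnmjhkm
  rot[10] = klnln$mlnnmjhkmh
  rot[11] = lnln$mlnnmjhkmhk
  rot[12] = nln$mlnnmjhkmhkl
  rot[13] = ln$mlnnmjhkmhkln
  rot[14] = n$mlnnmjhkmhklnl
  rot[15] = $mlnnmjhkmhklnln
Sorted (with $ < everything):
  sorted[0] = $mlnnmjhkmhklnln  (last char: 'n')
  sorted[1] = hklnln$mlnnmjhkm  (last char: 'm')
  sorted[2] = hkmhklnln$mlnnmj  (last char: 'j')
  sorted[3] = jhkmhklnln$mlnnm  (last char: 'm')
  sorted[4] = klnln$mlnnmjhkmh  (last char: 'h')
  sorted[5] = kmhklnln$mlnnmjh  (last char: 'h')
  sorted[6] = ln$mlnnmjhkmhkln  (last char: 'n')
  sorted[7] = lnln$mlnnmjhkmhk  (last char: 'k')
  sorted[8] = lnnmjhkmhklnln$m  (last char: 'm')
  sorted[9] = mhklnln$mlnnmjhk  (last char: 'k')
  sorted[10] = mjhkmhklnln$mlnn  (last char: 'n')
  sorted[11] = mlnnmjhkmhklnln$  (last char: '$')
  sorted[12] = n$mlnnmjhkmhklnl  (last char: 'l')
  sorted[13] = nln$mlnnmjhkmhkl  (last char: 'l')
  sorted[14] = nmjhkmhklnln$mln  (last char: 'n')
  sorted[15] = nnmjhkmhklnln$ml  (last char: 'l')
Last column: nmjmhhnkmkn$llnl
Original string S is at sorted index 11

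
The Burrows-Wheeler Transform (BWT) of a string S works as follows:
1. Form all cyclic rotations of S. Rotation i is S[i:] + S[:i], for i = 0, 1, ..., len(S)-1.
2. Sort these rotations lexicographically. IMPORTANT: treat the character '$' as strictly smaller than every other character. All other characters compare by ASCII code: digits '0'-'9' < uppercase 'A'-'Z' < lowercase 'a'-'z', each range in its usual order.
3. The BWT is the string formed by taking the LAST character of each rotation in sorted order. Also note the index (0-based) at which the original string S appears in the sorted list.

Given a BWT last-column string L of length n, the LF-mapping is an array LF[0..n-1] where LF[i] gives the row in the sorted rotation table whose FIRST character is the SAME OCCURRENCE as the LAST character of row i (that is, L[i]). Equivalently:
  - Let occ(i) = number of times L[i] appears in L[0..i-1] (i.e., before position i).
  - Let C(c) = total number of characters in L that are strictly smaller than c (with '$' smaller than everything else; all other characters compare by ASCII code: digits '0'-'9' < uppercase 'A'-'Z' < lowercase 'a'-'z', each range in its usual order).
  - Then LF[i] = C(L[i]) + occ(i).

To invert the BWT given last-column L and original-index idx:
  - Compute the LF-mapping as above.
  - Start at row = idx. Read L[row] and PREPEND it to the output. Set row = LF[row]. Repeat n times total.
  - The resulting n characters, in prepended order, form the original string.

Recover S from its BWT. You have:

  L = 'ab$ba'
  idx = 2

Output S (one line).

Answer: abba$

Derivation:
LF mapping: 1 3 0 4 2
Walk LF starting at row 2, prepending L[row]:
  step 1: row=2, L[2]='$', prepend. Next row=LF[2]=0
  step 2: row=0, L[0]='a', prepend. Next row=LF[0]=1
  step 3: row=1, L[1]='b', prepend. Next row=LF[1]=3
  step 4: row=3, L[3]='b', prepend. Next row=LF[3]=4
  step 5: row=4, L[4]='a', prepend. Next row=LF[4]=2
Reversed output: abba$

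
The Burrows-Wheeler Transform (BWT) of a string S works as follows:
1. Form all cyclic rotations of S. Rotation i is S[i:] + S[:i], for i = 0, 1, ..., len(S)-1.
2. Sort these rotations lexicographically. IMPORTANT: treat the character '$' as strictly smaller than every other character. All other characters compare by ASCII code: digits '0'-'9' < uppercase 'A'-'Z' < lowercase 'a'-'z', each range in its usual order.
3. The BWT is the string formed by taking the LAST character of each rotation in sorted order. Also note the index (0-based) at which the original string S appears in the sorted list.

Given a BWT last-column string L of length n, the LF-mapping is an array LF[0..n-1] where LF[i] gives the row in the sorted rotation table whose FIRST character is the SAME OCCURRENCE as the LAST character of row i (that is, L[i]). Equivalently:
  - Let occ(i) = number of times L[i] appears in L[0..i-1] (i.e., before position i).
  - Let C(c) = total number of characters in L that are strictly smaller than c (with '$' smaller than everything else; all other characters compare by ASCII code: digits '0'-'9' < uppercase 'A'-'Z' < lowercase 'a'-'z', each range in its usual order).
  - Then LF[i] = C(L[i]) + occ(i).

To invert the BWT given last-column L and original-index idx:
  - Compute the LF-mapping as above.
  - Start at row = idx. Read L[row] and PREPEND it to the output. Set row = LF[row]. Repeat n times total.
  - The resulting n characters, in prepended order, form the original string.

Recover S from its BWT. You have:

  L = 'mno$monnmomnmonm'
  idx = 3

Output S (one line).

Answer: mnmoomommnnonnm$

Derivation:
LF mapping: 1 7 12 0 2 13 8 9 3 14 4 10 5 15 11 6
Walk LF starting at row 3, prepending L[row]:
  step 1: row=3, L[3]='$', prepend. Next row=LF[3]=0
  step 2: row=0, L[0]='m', prepend. Next row=LF[0]=1
  step 3: row=1, L[1]='n', prepend. Next row=LF[1]=7
  step 4: row=7, L[7]='n', prepend. Next row=LF[7]=9
  step 5: row=9, L[9]='o', prepend. Next row=LF[9]=14
  step 6: row=14, L[14]='n', prepend. Next row=LF[14]=11
  step 7: row=11, L[11]='n', prepend. Next row=LF[11]=10
  step 8: row=10, L[10]='m', prepend. Next row=LF[10]=4
  step 9: row=4, L[4]='m', prepend. Next row=LF[4]=2
  step 10: row=2, L[2]='o', prepend. Next row=LF[2]=12
  step 11: row=12, L[12]='m', prepend. Next row=LF[12]=5
  step 12: row=5, L[5]='o', prepend. Next row=LF[5]=13
  step 13: row=13, L[13]='o', prepend. Next row=LF[13]=15
  step 14: row=15, L[15]='m', prepend. Next row=LF[15]=6
  step 15: row=6, L[6]='n', prepend. Next row=LF[6]=8
  step 16: row=8, L[8]='m', prepend. Next row=LF[8]=3
Reversed output: mnmoomommnnonnm$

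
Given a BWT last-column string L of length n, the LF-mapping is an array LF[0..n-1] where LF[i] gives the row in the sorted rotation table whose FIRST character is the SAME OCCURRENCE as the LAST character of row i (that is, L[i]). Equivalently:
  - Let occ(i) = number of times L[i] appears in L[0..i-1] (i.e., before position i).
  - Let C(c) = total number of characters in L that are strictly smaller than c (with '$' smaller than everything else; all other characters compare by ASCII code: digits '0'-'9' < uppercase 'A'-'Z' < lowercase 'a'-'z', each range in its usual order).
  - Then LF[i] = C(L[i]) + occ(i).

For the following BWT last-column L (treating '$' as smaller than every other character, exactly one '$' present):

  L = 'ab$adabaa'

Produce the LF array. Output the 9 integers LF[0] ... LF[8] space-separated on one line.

Answer: 1 6 0 2 8 3 7 4 5

Derivation:
Char counts: '$':1, 'a':5, 'b':2, 'd':1
C (first-col start): C('$')=0, C('a')=1, C('b')=6, C('d')=8
L[0]='a': occ=0, LF[0]=C('a')+0=1+0=1
L[1]='b': occ=0, LF[1]=C('b')+0=6+0=6
L[2]='$': occ=0, LF[2]=C('$')+0=0+0=0
L[3]='a': occ=1, LF[3]=C('a')+1=1+1=2
L[4]='d': occ=0, LF[4]=C('d')+0=8+0=8
L[5]='a': occ=2, LF[5]=C('a')+2=1+2=3
L[6]='b': occ=1, LF[6]=C('b')+1=6+1=7
L[7]='a': occ=3, LF[7]=C('a')+3=1+3=4
L[8]='a': occ=4, LF[8]=C('a')+4=1+4=5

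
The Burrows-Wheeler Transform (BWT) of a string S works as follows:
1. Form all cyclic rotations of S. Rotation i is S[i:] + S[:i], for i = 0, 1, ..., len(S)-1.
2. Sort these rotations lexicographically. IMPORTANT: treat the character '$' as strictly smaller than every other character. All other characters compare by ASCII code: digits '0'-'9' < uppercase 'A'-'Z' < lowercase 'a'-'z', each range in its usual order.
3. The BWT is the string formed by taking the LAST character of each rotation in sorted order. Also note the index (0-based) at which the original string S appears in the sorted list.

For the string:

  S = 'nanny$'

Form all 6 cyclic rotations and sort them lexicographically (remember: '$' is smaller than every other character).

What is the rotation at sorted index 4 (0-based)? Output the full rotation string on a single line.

Answer: ny$nan

Derivation:
All 6 rotations (rotation i = S[i:]+S[:i]):
  rot[0] = nanny$
  rot[1] = anny$n
  rot[2] = nny$na
  rot[3] = ny$nan
  rot[4] = y$nann
  rot[5] = $nanny
Sorted (with $ < everything):
  sorted[0] = $nanny
  sorted[1] = anny$n
  sorted[2] = nanny$
  sorted[3] = nny$na
  sorted[4] = ny$nan
  sorted[5] = y$nann
sorted[4] = ny$nan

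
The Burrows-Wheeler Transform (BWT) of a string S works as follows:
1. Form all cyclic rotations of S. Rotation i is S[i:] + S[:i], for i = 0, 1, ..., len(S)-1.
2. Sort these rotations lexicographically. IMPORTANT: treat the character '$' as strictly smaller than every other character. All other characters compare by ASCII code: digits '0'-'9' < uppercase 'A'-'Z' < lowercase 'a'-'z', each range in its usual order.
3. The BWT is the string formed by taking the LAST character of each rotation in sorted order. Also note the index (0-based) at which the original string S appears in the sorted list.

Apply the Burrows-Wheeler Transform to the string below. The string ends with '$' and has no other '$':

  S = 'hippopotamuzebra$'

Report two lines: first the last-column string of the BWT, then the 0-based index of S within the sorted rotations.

All 17 rotations (rotation i = S[i:]+S[:i]):
  rot[0] = hippopotamuzebra$
  rot[1] = ippopotamuzebra$h
  rot[2] = ppopotamuzebra$hi
  rot[3] = popotamuzebra$hip
  rot[4] = opotamuzebra$hipp
  rot[5] = potamuzebra$hippo
  rot[6] = otamuzebra$hippop
  rot[7] = tamuzebra$hippopo
  rot[8] = amuzebra$hippopot
  rot[9] = muzebra$hippopota
  rot[10] = uzebra$hippopotam
  rot[11] = zebra$hippopotamu
  rot[12] = ebra$hippopotamuz
  rot[13] = bra$hippopotamuze
  rot[14] = ra$hippopotamuzeb
  rot[15] = a$hippopotamuzebr
  rot[16] = $hippopotamuzebra
Sorted (with $ < everything):
  sorted[0] = $hippopotamuzebra  (last char: 'a')
  sorted[1] = a$hippopotamuzebr  (last char: 'r')
  sorted[2] = amuzebra$hippopot  (last char: 't')
  sorted[3] = bra$hippopotamuze  (last char: 'e')
  sorted[4] = ebra$hippopotamuz  (last char: 'z')
  sorted[5] = hippopotamuzebra$  (last char: '$')
  sorted[6] = ippopotamuzebra$h  (last char: 'h')
  sorted[7] = muzebra$hippopota  (last char: 'a')
  sorted[8] = opotamuzebra$hipp  (last char: 'p')
  sorted[9] = otamuzebra$hippop  (last char: 'p')
  sorted[10] = popotamuzebra$hip  (last char: 'p')
  sorted[11] = potamuzebra$hippo  (last char: 'o')
  sorted[12] = ppopotamuzebra$hi  (last char: 'i')
  sorted[13] = ra$hippopotamuzeb  (last char: 'b')
  sorted[14] = tamuzebra$hippopo  (last char: 'o')
  sorted[15] = uzebra$hippopotam  (last char: 'm')
  sorted[16] = zebra$hippopotamu  (last char: 'u')
Last column: artez$happpoibomu
Original string S is at sorted index 5

Answer: artez$happpoibomu
5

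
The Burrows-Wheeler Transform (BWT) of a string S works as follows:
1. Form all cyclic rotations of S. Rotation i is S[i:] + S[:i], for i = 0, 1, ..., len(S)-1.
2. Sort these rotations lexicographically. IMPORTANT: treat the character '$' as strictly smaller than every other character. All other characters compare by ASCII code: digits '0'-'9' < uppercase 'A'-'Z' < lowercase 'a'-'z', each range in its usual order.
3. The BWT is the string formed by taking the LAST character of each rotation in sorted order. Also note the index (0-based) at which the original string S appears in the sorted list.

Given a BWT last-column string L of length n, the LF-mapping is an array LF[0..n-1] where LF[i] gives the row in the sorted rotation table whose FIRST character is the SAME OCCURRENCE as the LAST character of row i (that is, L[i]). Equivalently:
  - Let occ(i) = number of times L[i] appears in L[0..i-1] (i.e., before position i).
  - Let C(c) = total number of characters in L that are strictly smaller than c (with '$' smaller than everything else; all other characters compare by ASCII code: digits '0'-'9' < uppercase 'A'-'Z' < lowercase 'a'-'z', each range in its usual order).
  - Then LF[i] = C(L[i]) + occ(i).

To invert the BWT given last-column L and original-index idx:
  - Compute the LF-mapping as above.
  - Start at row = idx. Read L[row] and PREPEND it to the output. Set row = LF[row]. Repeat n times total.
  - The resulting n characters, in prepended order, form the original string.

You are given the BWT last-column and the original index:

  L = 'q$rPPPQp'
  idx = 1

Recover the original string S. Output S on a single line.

Answer: PPprPQq$

Derivation:
LF mapping: 6 0 7 1 2 3 4 5
Walk LF starting at row 1, prepending L[row]:
  step 1: row=1, L[1]='$', prepend. Next row=LF[1]=0
  step 2: row=0, L[0]='q', prepend. Next row=LF[0]=6
  step 3: row=6, L[6]='Q', prepend. Next row=LF[6]=4
  step 4: row=4, L[4]='P', prepend. Next row=LF[4]=2
  step 5: row=2, L[2]='r', prepend. Next row=LF[2]=7
  step 6: row=7, L[7]='p', prepend. Next row=LF[7]=5
  step 7: row=5, L[5]='P', prepend. Next row=LF[5]=3
  step 8: row=3, L[3]='P', prepend. Next row=LF[3]=1
Reversed output: PPprPQq$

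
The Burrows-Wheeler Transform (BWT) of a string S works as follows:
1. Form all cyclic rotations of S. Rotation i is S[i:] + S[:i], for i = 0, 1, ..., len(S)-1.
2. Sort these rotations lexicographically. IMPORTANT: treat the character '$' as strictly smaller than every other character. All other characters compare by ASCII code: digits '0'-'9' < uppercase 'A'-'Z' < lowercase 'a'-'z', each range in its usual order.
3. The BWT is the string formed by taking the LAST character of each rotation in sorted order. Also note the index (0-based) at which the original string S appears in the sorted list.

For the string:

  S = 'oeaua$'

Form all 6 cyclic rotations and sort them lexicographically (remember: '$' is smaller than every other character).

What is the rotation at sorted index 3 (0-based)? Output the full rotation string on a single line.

Answer: eaua$o

Derivation:
All 6 rotations (rotation i = S[i:]+S[:i]):
  rot[0] = oeaua$
  rot[1] = eaua$o
  rot[2] = aua$oe
  rot[3] = ua$oea
  rot[4] = a$oeau
  rot[5] = $oeaua
Sorted (with $ < everything):
  sorted[0] = $oeaua
  sorted[1] = a$oeau
  sorted[2] = aua$oe
  sorted[3] = eaua$o
  sorted[4] = oeaua$
  sorted[5] = ua$oea
sorted[3] = eaua$o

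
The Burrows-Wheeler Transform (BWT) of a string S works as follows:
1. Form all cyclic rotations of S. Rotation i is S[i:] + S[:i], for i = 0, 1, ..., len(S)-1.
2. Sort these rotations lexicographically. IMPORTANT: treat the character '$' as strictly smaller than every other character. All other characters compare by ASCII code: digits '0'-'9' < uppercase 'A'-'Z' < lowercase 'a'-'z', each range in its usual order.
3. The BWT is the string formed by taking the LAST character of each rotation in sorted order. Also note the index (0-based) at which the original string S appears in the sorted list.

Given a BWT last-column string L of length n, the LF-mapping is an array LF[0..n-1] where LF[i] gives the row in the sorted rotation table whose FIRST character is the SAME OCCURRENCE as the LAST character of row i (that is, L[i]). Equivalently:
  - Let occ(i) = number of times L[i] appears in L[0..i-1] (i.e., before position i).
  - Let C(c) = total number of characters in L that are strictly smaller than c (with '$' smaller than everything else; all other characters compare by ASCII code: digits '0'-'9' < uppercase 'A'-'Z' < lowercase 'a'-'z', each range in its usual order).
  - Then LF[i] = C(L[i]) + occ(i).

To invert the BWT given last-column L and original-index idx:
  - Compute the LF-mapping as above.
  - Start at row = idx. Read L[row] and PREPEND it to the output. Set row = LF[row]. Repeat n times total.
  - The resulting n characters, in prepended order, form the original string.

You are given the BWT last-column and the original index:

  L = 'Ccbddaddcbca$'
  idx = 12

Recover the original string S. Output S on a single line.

Answer: dccdbabdadcC$

Derivation:
LF mapping: 1 6 4 9 10 2 11 12 7 5 8 3 0
Walk LF starting at row 12, prepending L[row]:
  step 1: row=12, L[12]='$', prepend. Next row=LF[12]=0
  step 2: row=0, L[0]='C', prepend. Next row=LF[0]=1
  step 3: row=1, L[1]='c', prepend. Next row=LF[1]=6
  step 4: row=6, L[6]='d', prepend. Next row=LF[6]=11
  step 5: row=11, L[11]='a', prepend. Next row=LF[11]=3
  step 6: row=3, L[3]='d', prepend. Next row=LF[3]=9
  step 7: row=9, L[9]='b', prepend. Next row=LF[9]=5
  step 8: row=5, L[5]='a', prepend. Next row=LF[5]=2
  step 9: row=2, L[2]='b', prepend. Next row=LF[2]=4
  step 10: row=4, L[4]='d', prepend. Next row=LF[4]=10
  step 11: row=10, L[10]='c', prepend. Next row=LF[10]=8
  step 12: row=8, L[8]='c', prepend. Next row=LF[8]=7
  step 13: row=7, L[7]='d', prepend. Next row=LF[7]=12
Reversed output: dccdbabdadcC$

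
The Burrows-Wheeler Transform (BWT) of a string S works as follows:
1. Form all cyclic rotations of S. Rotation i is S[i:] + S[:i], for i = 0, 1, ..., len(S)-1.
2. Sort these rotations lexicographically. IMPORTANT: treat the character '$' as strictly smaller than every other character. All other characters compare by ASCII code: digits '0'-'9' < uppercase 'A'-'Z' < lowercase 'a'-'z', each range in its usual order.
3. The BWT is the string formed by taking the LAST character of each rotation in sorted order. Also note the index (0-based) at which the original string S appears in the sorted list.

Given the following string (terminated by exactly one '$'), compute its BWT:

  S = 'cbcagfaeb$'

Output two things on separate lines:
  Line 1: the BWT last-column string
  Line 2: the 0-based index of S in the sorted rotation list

All 10 rotations (rotation i = S[i:]+S[:i]):
  rot[0] = cbcagfaeb$
  rot[1] = bcagfaeb$c
  rot[2] = cagfaeb$cb
  rot[3] = agfaeb$cbc
  rot[4] = gfaeb$cbca
  rot[5] = faeb$cbcag
  rot[6] = aeb$cbcagf
  rot[7] = eb$cbcagfa
  rot[8] = b$cbcagfae
  rot[9] = $cbcagfaeb
Sorted (with $ < everything):
  sorted[0] = $cbcagfaeb  (last char: 'b')
  sorted[1] = aeb$cbcagf  (last char: 'f')
  sorted[2] = agfaeb$cbc  (last char: 'c')
  sorted[3] = b$cbcagfae  (last char: 'e')
  sorted[4] = bcagfaeb$c  (last char: 'c')
  sorted[5] = cagfaeb$cb  (last char: 'b')
  sorted[6] = cbcagfaeb$  (last char: '$')
  sorted[7] = eb$cbcagfa  (last char: 'a')
  sorted[8] = faeb$cbcag  (last char: 'g')
  sorted[9] = gfaeb$cbca  (last char: 'a')
Last column: bfcecb$aga
Original string S is at sorted index 6

Answer: bfcecb$aga
6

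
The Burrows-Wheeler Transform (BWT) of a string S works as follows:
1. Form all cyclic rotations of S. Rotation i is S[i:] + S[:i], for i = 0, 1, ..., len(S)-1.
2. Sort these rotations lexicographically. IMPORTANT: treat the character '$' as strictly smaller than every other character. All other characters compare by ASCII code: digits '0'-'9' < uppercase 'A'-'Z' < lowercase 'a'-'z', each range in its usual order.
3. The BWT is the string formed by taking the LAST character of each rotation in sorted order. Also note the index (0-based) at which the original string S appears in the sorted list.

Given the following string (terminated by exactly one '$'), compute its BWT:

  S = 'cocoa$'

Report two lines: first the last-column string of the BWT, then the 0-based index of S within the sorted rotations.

Answer: aoo$cc
3

Derivation:
All 6 rotations (rotation i = S[i:]+S[:i]):
  rot[0] = cocoa$
  rot[1] = ocoa$c
  rot[2] = coa$co
  rot[3] = oa$coc
  rot[4] = a$coco
  rot[5] = $cocoa
Sorted (with $ < everything):
  sorted[0] = $cocoa  (last char: 'a')
  sorted[1] = a$coco  (last char: 'o')
  sorted[2] = coa$co  (last char: 'o')
  sorted[3] = cocoa$  (last char: '$')
  sorted[4] = oa$coc  (last char: 'c')
  sorted[5] = ocoa$c  (last char: 'c')
Last column: aoo$cc
Original string S is at sorted index 3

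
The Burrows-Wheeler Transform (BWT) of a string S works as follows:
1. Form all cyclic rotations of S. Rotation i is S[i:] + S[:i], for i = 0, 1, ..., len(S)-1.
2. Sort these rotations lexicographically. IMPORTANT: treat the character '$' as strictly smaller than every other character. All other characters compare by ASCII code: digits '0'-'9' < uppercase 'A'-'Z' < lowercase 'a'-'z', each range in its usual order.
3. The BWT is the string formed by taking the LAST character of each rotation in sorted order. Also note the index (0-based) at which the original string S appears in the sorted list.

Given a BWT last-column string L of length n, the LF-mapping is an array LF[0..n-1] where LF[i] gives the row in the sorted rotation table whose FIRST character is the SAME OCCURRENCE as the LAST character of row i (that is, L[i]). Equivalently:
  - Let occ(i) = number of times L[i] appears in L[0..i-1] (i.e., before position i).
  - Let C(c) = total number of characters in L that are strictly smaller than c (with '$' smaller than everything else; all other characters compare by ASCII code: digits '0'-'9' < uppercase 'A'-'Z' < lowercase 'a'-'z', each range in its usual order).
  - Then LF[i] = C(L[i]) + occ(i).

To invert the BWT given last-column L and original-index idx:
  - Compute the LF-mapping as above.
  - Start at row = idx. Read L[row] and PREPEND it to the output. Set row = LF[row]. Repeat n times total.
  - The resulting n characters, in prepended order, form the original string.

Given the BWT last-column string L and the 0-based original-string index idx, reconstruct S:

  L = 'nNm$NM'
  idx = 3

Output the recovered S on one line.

Answer: NmNMn$

Derivation:
LF mapping: 5 2 4 0 3 1
Walk LF starting at row 3, prepending L[row]:
  step 1: row=3, L[3]='$', prepend. Next row=LF[3]=0
  step 2: row=0, L[0]='n', prepend. Next row=LF[0]=5
  step 3: row=5, L[5]='M', prepend. Next row=LF[5]=1
  step 4: row=1, L[1]='N', prepend. Next row=LF[1]=2
  step 5: row=2, L[2]='m', prepend. Next row=LF[2]=4
  step 6: row=4, L[4]='N', prepend. Next row=LF[4]=3
Reversed output: NmNMn$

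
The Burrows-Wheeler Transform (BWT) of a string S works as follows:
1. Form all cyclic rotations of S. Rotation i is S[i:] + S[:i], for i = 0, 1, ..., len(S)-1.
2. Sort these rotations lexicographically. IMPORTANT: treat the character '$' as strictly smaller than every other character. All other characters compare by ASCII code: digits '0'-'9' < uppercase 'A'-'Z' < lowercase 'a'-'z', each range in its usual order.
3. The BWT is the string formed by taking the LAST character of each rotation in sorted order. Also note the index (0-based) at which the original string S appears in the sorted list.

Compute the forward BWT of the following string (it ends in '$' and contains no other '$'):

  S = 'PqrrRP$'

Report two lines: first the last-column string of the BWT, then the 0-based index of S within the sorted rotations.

All 7 rotations (rotation i = S[i:]+S[:i]):
  rot[0] = PqrrRP$
  rot[1] = qrrRP$P
  rot[2] = rrRP$Pq
  rot[3] = rRP$Pqr
  rot[4] = RP$Pqrr
  rot[5] = P$PqrrR
  rot[6] = $PqrrRP
Sorted (with $ < everything):
  sorted[0] = $PqrrRP  (last char: 'P')
  sorted[1] = P$PqrrR  (last char: 'R')
  sorted[2] = PqrrRP$  (last char: '$')
  sorted[3] = RP$Pqrr  (last char: 'r')
  sorted[4] = qrrRP$P  (last char: 'P')
  sorted[5] = rRP$Pqr  (last char: 'r')
  sorted[6] = rrRP$Pq  (last char: 'q')
Last column: PR$rPrq
Original string S is at sorted index 2

Answer: PR$rPrq
2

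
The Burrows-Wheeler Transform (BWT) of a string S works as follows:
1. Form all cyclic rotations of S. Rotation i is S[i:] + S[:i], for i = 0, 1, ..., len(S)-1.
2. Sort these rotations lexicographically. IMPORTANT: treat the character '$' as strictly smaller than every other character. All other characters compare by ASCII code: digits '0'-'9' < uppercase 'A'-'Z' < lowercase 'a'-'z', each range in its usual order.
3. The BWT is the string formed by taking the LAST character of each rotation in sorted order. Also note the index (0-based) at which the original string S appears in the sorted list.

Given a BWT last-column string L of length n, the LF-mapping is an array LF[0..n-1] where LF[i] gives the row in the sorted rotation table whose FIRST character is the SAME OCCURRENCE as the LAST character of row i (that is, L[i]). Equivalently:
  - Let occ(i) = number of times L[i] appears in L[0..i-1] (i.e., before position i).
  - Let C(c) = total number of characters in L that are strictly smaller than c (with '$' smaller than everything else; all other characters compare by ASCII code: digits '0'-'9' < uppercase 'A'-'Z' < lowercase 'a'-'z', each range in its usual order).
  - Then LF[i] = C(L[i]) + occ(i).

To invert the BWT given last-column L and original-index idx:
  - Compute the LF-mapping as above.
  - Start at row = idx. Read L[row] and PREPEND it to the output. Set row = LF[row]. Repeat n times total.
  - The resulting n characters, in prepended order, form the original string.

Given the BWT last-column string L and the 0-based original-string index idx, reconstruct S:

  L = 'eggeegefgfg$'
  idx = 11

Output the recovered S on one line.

LF mapping: 1 7 8 2 3 9 4 5 10 6 11 0
Walk LF starting at row 11, prepending L[row]:
  step 1: row=11, L[11]='$', prepend. Next row=LF[11]=0
  step 2: row=0, L[0]='e', prepend. Next row=LF[0]=1
  step 3: row=1, L[1]='g', prepend. Next row=LF[1]=7
  step 4: row=7, L[7]='f', prepend. Next row=LF[7]=5
  step 5: row=5, L[5]='g', prepend. Next row=LF[5]=9
  step 6: row=9, L[9]='f', prepend. Next row=LF[9]=6
  step 7: row=6, L[6]='e', prepend. Next row=LF[6]=4
  step 8: row=4, L[4]='e', prepend. Next row=LF[4]=3
  step 9: row=3, L[3]='e', prepend. Next row=LF[3]=2
  step 10: row=2, L[2]='g', prepend. Next row=LF[2]=8
  step 11: row=8, L[8]='g', prepend. Next row=LF[8]=10
  step 12: row=10, L[10]='g', prepend. Next row=LF[10]=11
Reversed output: gggeeefgfge$

Answer: gggeeefgfge$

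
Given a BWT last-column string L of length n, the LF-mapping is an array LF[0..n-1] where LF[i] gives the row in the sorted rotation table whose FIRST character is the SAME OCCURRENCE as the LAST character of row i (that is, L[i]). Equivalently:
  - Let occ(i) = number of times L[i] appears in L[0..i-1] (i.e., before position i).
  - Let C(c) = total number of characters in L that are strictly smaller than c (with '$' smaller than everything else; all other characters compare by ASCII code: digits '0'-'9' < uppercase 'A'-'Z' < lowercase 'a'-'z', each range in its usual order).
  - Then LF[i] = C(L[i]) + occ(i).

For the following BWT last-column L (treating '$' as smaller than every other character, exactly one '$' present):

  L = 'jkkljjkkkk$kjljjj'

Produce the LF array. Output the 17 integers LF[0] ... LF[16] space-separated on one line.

Char counts: '$':1, 'j':7, 'k':7, 'l':2
C (first-col start): C('$')=0, C('j')=1, C('k')=8, C('l')=15
L[0]='j': occ=0, LF[0]=C('j')+0=1+0=1
L[1]='k': occ=0, LF[1]=C('k')+0=8+0=8
L[2]='k': occ=1, LF[2]=C('k')+1=8+1=9
L[3]='l': occ=0, LF[3]=C('l')+0=15+0=15
L[4]='j': occ=1, LF[4]=C('j')+1=1+1=2
L[5]='j': occ=2, LF[5]=C('j')+2=1+2=3
L[6]='k': occ=2, LF[6]=C('k')+2=8+2=10
L[7]='k': occ=3, LF[7]=C('k')+3=8+3=11
L[8]='k': occ=4, LF[8]=C('k')+4=8+4=12
L[9]='k': occ=5, LF[9]=C('k')+5=8+5=13
L[10]='$': occ=0, LF[10]=C('$')+0=0+0=0
L[11]='k': occ=6, LF[11]=C('k')+6=8+6=14
L[12]='j': occ=3, LF[12]=C('j')+3=1+3=4
L[13]='l': occ=1, LF[13]=C('l')+1=15+1=16
L[14]='j': occ=4, LF[14]=C('j')+4=1+4=5
L[15]='j': occ=5, LF[15]=C('j')+5=1+5=6
L[16]='j': occ=6, LF[16]=C('j')+6=1+6=7

Answer: 1 8 9 15 2 3 10 11 12 13 0 14 4 16 5 6 7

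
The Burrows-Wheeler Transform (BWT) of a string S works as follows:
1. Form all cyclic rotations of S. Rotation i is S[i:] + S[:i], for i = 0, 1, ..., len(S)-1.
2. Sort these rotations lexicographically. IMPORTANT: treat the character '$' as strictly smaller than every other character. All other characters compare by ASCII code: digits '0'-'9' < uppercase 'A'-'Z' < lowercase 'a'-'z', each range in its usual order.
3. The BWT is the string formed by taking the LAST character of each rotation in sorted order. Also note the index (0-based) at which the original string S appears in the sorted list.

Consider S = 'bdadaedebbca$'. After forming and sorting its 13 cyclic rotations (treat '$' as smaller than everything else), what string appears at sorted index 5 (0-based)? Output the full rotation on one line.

Answer: bca$bdadaedeb

Derivation:
All 13 rotations (rotation i = S[i:]+S[:i]):
  rot[0] = bdadaedebbca$
  rot[1] = dadaedebbca$b
  rot[2] = adaedebbca$bd
  rot[3] = daedebbca$bda
  rot[4] = aedebbca$bdad
  rot[5] = edebbca$bdada
  rot[6] = debbca$bdadae
  rot[7] = ebbca$bdadaed
  rot[8] = bbca$bdadaede
  rot[9] = bca$bdadaedeb
  rot[10] = ca$bdadaedebb
  rot[11] = a$bdadaedebbc
  rot[12] = $bdadaedebbca
Sorted (with $ < everything):
  sorted[0] = $bdadaedebbca
  sorted[1] = a$bdadaedebbc
  sorted[2] = adaedebbca$bd
  sorted[3] = aedebbca$bdad
  sorted[4] = bbca$bdadaede
  sorted[5] = bca$bdadaedeb
  sorted[6] = bdadaedebbca$
  sorted[7] = ca$bdadaedebb
  sorted[8] = dadaedebbca$b
  sorted[9] = daedebbca$bda
  sorted[10] = debbca$bdadae
  sorted[11] = ebbca$bdadaed
  sorted[12] = edebbca$bdada
sorted[5] = bca$bdadaedeb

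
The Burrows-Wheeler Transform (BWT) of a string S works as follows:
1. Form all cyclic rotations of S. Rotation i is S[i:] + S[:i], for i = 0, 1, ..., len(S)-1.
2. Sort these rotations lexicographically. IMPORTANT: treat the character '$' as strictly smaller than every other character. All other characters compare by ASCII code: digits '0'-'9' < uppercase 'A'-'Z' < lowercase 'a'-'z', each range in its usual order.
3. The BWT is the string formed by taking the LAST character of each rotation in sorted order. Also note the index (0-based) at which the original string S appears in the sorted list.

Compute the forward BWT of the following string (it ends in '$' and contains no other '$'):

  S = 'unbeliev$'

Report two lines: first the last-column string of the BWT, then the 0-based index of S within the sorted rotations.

All 9 rotations (rotation i = S[i:]+S[:i]):
  rot[0] = unbeliev$
  rot[1] = nbeliev$u
  rot[2] = believ$un
  rot[3] = eliev$unb
  rot[4] = liev$unbe
  rot[5] = iev$unbel
  rot[6] = ev$unbeli
  rot[7] = v$unbelie
  rot[8] = $unbeliev
Sorted (with $ < everything):
  sorted[0] = $unbeliev  (last char: 'v')
  sorted[1] = believ$un  (last char: 'n')
  sorted[2] = eliev$unb  (last char: 'b')
  sorted[3] = ev$unbeli  (last char: 'i')
  sorted[4] = iev$unbel  (last char: 'l')
  sorted[5] = liev$unbe  (last char: 'e')
  sorted[6] = nbeliev$u  (last char: 'u')
  sorted[7] = unbeliev$  (last char: '$')
  sorted[8] = v$unbelie  (last char: 'e')
Last column: vnbileu$e
Original string S is at sorted index 7

Answer: vnbileu$e
7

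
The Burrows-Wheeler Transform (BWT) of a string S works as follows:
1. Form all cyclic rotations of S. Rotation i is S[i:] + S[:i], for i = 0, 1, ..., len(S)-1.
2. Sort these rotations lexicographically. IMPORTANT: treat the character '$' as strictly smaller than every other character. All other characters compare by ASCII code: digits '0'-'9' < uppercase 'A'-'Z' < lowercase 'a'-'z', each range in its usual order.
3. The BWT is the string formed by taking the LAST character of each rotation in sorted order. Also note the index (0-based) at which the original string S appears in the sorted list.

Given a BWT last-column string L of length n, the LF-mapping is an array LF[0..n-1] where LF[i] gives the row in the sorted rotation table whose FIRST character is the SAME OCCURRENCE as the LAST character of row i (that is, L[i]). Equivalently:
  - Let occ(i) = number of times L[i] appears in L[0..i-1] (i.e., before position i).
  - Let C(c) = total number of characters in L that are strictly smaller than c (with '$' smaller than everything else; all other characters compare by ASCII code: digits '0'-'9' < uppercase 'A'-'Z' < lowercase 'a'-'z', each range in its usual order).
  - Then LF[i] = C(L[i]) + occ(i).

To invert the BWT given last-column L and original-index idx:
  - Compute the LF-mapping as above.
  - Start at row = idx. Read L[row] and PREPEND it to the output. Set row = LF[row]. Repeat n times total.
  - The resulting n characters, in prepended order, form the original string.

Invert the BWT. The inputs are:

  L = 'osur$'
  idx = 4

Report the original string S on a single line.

Answer: urso$

Derivation:
LF mapping: 1 3 4 2 0
Walk LF starting at row 4, prepending L[row]:
  step 1: row=4, L[4]='$', prepend. Next row=LF[4]=0
  step 2: row=0, L[0]='o', prepend. Next row=LF[0]=1
  step 3: row=1, L[1]='s', prepend. Next row=LF[1]=3
  step 4: row=3, L[3]='r', prepend. Next row=LF[3]=2
  step 5: row=2, L[2]='u', prepend. Next row=LF[2]=4
Reversed output: urso$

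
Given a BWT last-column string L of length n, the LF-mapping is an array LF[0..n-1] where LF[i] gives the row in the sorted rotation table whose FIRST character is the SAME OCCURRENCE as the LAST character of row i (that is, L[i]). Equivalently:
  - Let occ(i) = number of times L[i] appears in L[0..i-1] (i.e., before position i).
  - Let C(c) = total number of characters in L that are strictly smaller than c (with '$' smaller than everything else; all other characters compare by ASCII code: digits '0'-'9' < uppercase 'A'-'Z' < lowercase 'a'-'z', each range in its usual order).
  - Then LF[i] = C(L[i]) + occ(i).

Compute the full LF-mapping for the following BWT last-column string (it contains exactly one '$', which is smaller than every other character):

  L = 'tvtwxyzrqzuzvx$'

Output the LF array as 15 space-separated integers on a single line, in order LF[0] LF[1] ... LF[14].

Answer: 3 6 4 8 9 11 12 2 1 13 5 14 7 10 0

Derivation:
Char counts: '$':1, 'q':1, 'r':1, 't':2, 'u':1, 'v':2, 'w':1, 'x':2, 'y':1, 'z':3
C (first-col start): C('$')=0, C('q')=1, C('r')=2, C('t')=3, C('u')=5, C('v')=6, C('w')=8, C('x')=9, C('y')=11, C('z')=12
L[0]='t': occ=0, LF[0]=C('t')+0=3+0=3
L[1]='v': occ=0, LF[1]=C('v')+0=6+0=6
L[2]='t': occ=1, LF[2]=C('t')+1=3+1=4
L[3]='w': occ=0, LF[3]=C('w')+0=8+0=8
L[4]='x': occ=0, LF[4]=C('x')+0=9+0=9
L[5]='y': occ=0, LF[5]=C('y')+0=11+0=11
L[6]='z': occ=0, LF[6]=C('z')+0=12+0=12
L[7]='r': occ=0, LF[7]=C('r')+0=2+0=2
L[8]='q': occ=0, LF[8]=C('q')+0=1+0=1
L[9]='z': occ=1, LF[9]=C('z')+1=12+1=13
L[10]='u': occ=0, LF[10]=C('u')+0=5+0=5
L[11]='z': occ=2, LF[11]=C('z')+2=12+2=14
L[12]='v': occ=1, LF[12]=C('v')+1=6+1=7
L[13]='x': occ=1, LF[13]=C('x')+1=9+1=10
L[14]='$': occ=0, LF[14]=C('$')+0=0+0=0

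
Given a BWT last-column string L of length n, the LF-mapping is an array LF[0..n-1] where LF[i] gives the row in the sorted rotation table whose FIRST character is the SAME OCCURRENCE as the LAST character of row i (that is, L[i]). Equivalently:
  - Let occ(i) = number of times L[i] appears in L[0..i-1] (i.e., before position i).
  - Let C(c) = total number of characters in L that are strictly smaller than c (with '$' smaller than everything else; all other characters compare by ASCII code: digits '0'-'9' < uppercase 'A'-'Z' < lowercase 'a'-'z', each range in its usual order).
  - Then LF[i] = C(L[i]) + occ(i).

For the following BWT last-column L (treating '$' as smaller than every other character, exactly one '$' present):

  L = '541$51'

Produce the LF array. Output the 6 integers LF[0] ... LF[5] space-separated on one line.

Char counts: '$':1, '1':2, '4':1, '5':2
C (first-col start): C('$')=0, C('1')=1, C('4')=3, C('5')=4
L[0]='5': occ=0, LF[0]=C('5')+0=4+0=4
L[1]='4': occ=0, LF[1]=C('4')+0=3+0=3
L[2]='1': occ=0, LF[2]=C('1')+0=1+0=1
L[3]='$': occ=0, LF[3]=C('$')+0=0+0=0
L[4]='5': occ=1, LF[4]=C('5')+1=4+1=5
L[5]='1': occ=1, LF[5]=C('1')+1=1+1=2

Answer: 4 3 1 0 5 2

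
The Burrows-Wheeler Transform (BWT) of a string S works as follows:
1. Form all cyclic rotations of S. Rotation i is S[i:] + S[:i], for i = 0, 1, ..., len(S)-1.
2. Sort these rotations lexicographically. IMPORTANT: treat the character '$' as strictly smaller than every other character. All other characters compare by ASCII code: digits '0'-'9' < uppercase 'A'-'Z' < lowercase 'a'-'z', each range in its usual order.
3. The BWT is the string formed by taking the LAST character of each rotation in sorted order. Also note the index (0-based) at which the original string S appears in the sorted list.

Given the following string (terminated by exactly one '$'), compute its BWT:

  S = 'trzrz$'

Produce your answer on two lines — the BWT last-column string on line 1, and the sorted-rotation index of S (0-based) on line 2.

Answer: zzt$rr
3

Derivation:
All 6 rotations (rotation i = S[i:]+S[:i]):
  rot[0] = trzrz$
  rot[1] = rzrz$t
  rot[2] = zrz$tr
  rot[3] = rz$trz
  rot[4] = z$trzr
  rot[5] = $trzrz
Sorted (with $ < everything):
  sorted[0] = $trzrz  (last char: 'z')
  sorted[1] = rz$trz  (last char: 'z')
  sorted[2] = rzrz$t  (last char: 't')
  sorted[3] = trzrz$  (last char: '$')
  sorted[4] = z$trzr  (last char: 'r')
  sorted[5] = zrz$tr  (last char: 'r')
Last column: zzt$rr
Original string S is at sorted index 3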